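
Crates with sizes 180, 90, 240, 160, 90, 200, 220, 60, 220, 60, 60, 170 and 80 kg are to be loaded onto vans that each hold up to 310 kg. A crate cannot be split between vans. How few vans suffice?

7

Total = 240 + 220 + 220 + 200 + 180 + 170 + 160 + 90 + 90 + 80 + 60 + 60 + 60 = 1830 kg.
Lower bound: ⌈1830/310⌉ = 6 vans.
Also, 7 crates each exceed 155 kg, and no two of those can share a van, so at least 7 vans are needed.
A packing using 7 vans:
  van 1: 240 + 60 = 300
  van 2: 220 + 90 = 310
  van 3: 220 + 90 = 310
  van 4: 200 + 80 = 280
  van 5: 180 + 60 + 60 = 300
  van 6: 170 = 170
  van 7: 160 = 160
This matches the lower bound, so 7 is optimal.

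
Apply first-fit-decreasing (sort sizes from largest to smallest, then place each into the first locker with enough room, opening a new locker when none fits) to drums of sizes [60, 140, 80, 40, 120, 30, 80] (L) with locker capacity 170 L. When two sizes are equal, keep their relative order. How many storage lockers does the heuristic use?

Sorted descending: 140, 120, 80, 80, 60, 40, 30.
  140 → locker 1 (new)  [load 140/170]
  120 → locker 2 (new)  [load 120/170]
  80 → locker 3 (new)  [load 80/170]
  80 → locker 3  [load 160/170]
  60 → locker 4 (new)  [load 60/170]
  40 → locker 2  [load 160/170]
  30 → locker 1  [load 170/170]
4 storage lockers opened.

4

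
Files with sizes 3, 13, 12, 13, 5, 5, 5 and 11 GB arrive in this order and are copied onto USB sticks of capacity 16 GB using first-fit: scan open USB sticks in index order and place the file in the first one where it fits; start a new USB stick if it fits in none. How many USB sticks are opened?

5

  3 → USB stick 1 (new)  [load 3/16]
  13 → USB stick 1  [load 16/16]
  12 → USB stick 2 (new)  [load 12/16]
  13 → USB stick 3 (new)  [load 13/16]
  5 → USB stick 4 (new)  [load 5/16]
  5 → USB stick 4  [load 10/16]
  5 → USB stick 4  [load 15/16]
  11 → USB stick 5 (new)  [load 11/16]
5 USB sticks opened.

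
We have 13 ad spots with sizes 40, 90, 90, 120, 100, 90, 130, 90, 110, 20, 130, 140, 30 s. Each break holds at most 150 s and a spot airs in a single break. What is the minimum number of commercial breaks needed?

Total = 140 + 130 + 130 + 120 + 110 + 100 + 90 + 90 + 90 + 90 + 40 + 30 + 20 = 1180 s.
Lower bound: ⌈1180/150⌉ = 8 commercial breaks.
Also, 10 ad spots each exceed 75 s, and no two of those can share a break, so at least 10 commercial breaks are needed.
A packing using 10 commercial breaks:
  break 1: 140 = 140
  break 2: 130 + 20 = 150
  break 3: 130 = 130
  break 4: 120 + 30 = 150
  break 5: 110 + 40 = 150
  break 6: 100 = 100
  break 7: 90 = 90
  break 8: 90 = 90
  break 9: 90 = 90
  break 10: 90 = 90
This matches the lower bound, so 10 is optimal.

10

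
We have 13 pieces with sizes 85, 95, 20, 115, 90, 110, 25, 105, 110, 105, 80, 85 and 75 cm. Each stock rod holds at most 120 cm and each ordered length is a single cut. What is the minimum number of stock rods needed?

11

Total = 115 + 110 + 110 + 105 + 105 + 95 + 90 + 85 + 85 + 80 + 75 + 25 + 20 = 1100 cm.
Lower bound: ⌈1100/120⌉ = 10 stock rods.
Also, 11 pieces each exceed 60 cm, and no two of those can share a stock rod, so at least 11 stock rods are needed.
A packing using 11 stock rods:
  stock rod 1: 115 = 115
  stock rod 2: 110 = 110
  stock rod 3: 110 = 110
  stock rod 4: 105 = 105
  stock rod 5: 105 = 105
  stock rod 6: 95 + 25 = 120
  stock rod 7: 90 + 20 = 110
  stock rod 8: 85 = 85
  stock rod 9: 85 = 85
  stock rod 10: 80 = 80
  stock rod 11: 75 = 75
This matches the lower bound, so 11 is optimal.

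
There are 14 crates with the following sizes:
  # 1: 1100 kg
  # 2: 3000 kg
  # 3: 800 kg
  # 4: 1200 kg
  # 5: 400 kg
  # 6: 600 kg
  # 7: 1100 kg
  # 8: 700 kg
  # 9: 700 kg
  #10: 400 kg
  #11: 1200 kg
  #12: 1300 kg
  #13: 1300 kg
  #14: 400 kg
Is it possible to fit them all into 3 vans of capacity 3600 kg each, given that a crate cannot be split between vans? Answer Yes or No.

No

Total = 14200 kg; ⌈14200/3600⌉ = 4.
At least 4 vans are required, but only 3 are allowed.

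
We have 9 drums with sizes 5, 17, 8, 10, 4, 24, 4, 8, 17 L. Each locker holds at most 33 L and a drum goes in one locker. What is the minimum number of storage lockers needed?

Total = 24 + 17 + 17 + 10 + 8 + 8 + 5 + 4 + 4 = 97 L.
Lower bound: ⌈97/33⌉ = 3 storage lockers.
A packing using 3 storage lockers:
  locker 1: 24 + 8 = 32
  locker 2: 17 + 10 + 5 = 32
  locker 3: 17 + 8 + 4 + 4 = 33
This matches the lower bound, so 3 is optimal.

3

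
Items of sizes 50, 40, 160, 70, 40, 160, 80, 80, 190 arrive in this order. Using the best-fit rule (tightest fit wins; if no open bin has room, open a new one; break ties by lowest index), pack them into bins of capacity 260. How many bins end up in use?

  50 → bin 1 (new)  [load 50/260]
  40 → bin 1  [load 90/260]
  160 → bin 1  [load 250/260]
  70 → bin 2 (new)  [load 70/260]
  40 → bin 2  [load 110/260]
  160 → bin 3 (new)  [load 160/260]
  80 → bin 3  [load 240/260]
  80 → bin 2  [load 190/260]
  190 → bin 4 (new)  [load 190/260]
4 bins opened.

4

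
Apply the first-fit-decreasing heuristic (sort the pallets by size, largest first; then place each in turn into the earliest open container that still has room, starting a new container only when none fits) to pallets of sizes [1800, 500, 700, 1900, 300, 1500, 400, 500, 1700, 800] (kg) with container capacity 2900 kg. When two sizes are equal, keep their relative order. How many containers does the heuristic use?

Sorted descending: 1900, 1800, 1700, 1500, 800, 700, 500, 500, 400, 300.
  1900 → container 1 (new)  [load 1900/2900]
  1800 → container 2 (new)  [load 1800/2900]
  1700 → container 3 (new)  [load 1700/2900]
  1500 → container 4 (new)  [load 1500/2900]
  800 → container 1  [load 2700/2900]
  700 → container 2  [load 2500/2900]
  500 → container 3  [load 2200/2900]
  500 → container 3  [load 2700/2900]
  400 → container 2  [load 2900/2900]
  300 → container 4  [load 1800/2900]
4 containers opened.

4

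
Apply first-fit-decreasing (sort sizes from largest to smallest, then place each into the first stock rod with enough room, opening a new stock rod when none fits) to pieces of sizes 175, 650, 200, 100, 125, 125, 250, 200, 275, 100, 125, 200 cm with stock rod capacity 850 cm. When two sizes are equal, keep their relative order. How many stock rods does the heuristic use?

3

Sorted descending: 650, 275, 250, 200, 200, 200, 175, 125, 125, 125, 100, 100.
  650 → stock rod 1 (new)  [load 650/850]
  275 → stock rod 2 (new)  [load 275/850]
  250 → stock rod 2  [load 525/850]
  200 → stock rod 1  [load 850/850]
  200 → stock rod 2  [load 725/850]
  200 → stock rod 3 (new)  [load 200/850]
  175 → stock rod 3  [load 375/850]
  125 → stock rod 2  [load 850/850]
  125 → stock rod 3  [load 500/850]
  125 → stock rod 3  [load 625/850]
  100 → stock rod 3  [load 725/850]
  100 → stock rod 3  [load 825/850]
3 stock rods opened.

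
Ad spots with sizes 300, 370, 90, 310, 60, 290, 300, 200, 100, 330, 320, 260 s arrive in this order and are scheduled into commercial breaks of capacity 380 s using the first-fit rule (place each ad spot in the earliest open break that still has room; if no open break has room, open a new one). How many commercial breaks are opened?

9

  300 → break 1 (new)  [load 300/380]
  370 → break 2 (new)  [load 370/380]
  90 → break 3 (new)  [load 90/380]
  310 → break 4 (new)  [load 310/380]
  60 → break 1  [load 360/380]
  290 → break 3  [load 380/380]
  300 → break 5 (new)  [load 300/380]
  200 → break 6 (new)  [load 200/380]
  100 → break 6  [load 300/380]
  330 → break 7 (new)  [load 330/380]
  320 → break 8 (new)  [load 320/380]
  260 → break 9 (new)  [load 260/380]
9 commercial breaks opened.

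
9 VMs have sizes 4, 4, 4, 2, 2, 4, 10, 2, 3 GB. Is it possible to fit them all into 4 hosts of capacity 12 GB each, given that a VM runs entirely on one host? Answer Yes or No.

A valid assignment using 3 hosts:
  host 1: 10 + 2 = 12
  host 2: 4 + 4 + 4 = 12
  host 3: 4 + 3 + 2 + 2 = 11
That uses only 3 ≤ 4, so 4 hosts are enough.

Yes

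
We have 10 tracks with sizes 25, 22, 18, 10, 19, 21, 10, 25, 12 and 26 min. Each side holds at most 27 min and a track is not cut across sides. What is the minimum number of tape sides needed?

9

Total = 26 + 25 + 25 + 22 + 21 + 19 + 18 + 12 + 10 + 10 = 188 min.
Lower bound: ⌈188/27⌉ = 7 tape sides.
A packing using 9 tape sides:
  side 1: 26 = 26
  side 2: 25 = 25
  side 3: 25 = 25
  side 4: 22 = 22
  side 5: 21 = 21
  side 6: 19 = 19
  side 7: 18 = 18
  side 8: 12 + 10 = 22
  side 9: 10 = 10
No arrangement into 8 tape sides stays within capacity, so 9 is optimal.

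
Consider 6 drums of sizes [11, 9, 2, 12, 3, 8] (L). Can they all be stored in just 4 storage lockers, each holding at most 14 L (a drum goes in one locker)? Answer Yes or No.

A valid assignment using 4 storage lockers:
  locker 1: 12 + 2 = 14
  locker 2: 11 + 3 = 14
  locker 3: 9 = 9
  locker 4: 8 = 8
Every load is within 14 L, so 4 storage lockers suffice.

Yes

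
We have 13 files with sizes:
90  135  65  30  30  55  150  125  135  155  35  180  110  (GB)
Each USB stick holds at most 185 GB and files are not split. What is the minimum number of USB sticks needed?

Total = 180 + 155 + 150 + 135 + 135 + 125 + 110 + 90 + 65 + 55 + 35 + 30 + 30 = 1295 GB.
Lower bound: ⌈1295/185⌉ = 7 USB sticks.
A packing using 8 USB sticks:
  USB stick 1: 180 = 180
  USB stick 2: 155 + 30 = 185
  USB stick 3: 150 + 35 = 185
  USB stick 4: 135 + 30 = 165
  USB stick 5: 135 = 135
  USB stick 6: 125 + 55 = 180
  USB stick 7: 110 + 65 = 175
  USB stick 8: 90 = 90
No arrangement into 7 USB sticks stays within capacity, so 8 is optimal.

8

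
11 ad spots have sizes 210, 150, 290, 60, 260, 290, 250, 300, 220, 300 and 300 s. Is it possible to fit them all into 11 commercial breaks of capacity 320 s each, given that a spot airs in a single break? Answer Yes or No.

A valid assignment using 10 commercial breaks:
  break 1: 300 = 300
  break 2: 300 = 300
  break 3: 300 = 300
  break 4: 290 = 290
  break 5: 290 = 290
  break 6: 260 + 60 = 320
  break 7: 250 = 250
  break 8: 220 = 220
  break 9: 210 = 210
  break 10: 150 = 150
That uses only 10 ≤ 11, so 11 commercial breaks are enough.

Yes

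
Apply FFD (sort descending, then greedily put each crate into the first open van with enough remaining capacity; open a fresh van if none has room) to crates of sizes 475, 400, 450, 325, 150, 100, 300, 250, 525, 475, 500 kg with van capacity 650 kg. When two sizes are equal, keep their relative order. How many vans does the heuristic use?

Sorted descending: 525, 500, 475, 475, 450, 400, 325, 300, 250, 150, 100.
  525 → van 1 (new)  [load 525/650]
  500 → van 2 (new)  [load 500/650]
  475 → van 3 (new)  [load 475/650]
  475 → van 4 (new)  [load 475/650]
  450 → van 5 (new)  [load 450/650]
  400 → van 6 (new)  [load 400/650]
  325 → van 7 (new)  [load 325/650]
  300 → van 7  [load 625/650]
  250 → van 6  [load 650/650]
  150 → van 2  [load 650/650]
  100 → van 1  [load 625/650]
7 vans opened.

7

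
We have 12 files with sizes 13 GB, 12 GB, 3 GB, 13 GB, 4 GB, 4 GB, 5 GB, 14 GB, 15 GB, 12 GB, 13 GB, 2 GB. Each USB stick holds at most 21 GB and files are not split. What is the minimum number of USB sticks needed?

Total = 15 + 14 + 13 + 13 + 13 + 12 + 12 + 5 + 4 + 4 + 3 + 2 = 110 GB.
Lower bound: ⌈110/21⌉ = 6 USB sticks.
Also, 7 files each exceed 21/2 GB, and no two of those can share a USB stick, so at least 7 USB sticks are needed.
A packing using 7 USB sticks:
  USB stick 1: 15 + 5 = 20
  USB stick 2: 14 + 4 + 3 = 21
  USB stick 3: 13 + 4 + 2 = 19
  USB stick 4: 13 = 13
  USB stick 5: 13 = 13
  USB stick 6: 12 = 12
  USB stick 7: 12 = 12
This matches the lower bound, so 7 is optimal.

7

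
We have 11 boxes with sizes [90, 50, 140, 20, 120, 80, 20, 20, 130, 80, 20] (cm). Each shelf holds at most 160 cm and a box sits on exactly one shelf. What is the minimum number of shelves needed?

Total = 140 + 130 + 120 + 90 + 80 + 80 + 50 + 20 + 20 + 20 + 20 = 770 cm.
Lower bound: ⌈770/160⌉ = 5 shelves.
A packing using 5 shelves:
  shelf 1: 140 + 20 = 160
  shelf 2: 130 + 20 = 150
  shelf 3: 120 + 20 + 20 = 160
  shelf 4: 90 + 50 = 140
  shelf 5: 80 + 80 = 160
This matches the lower bound, so 5 is optimal.

5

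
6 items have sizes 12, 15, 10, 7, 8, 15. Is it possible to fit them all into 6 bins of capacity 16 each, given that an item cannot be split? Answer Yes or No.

A valid assignment using 5 bins:
  bin 1: 15 = 15
  bin 2: 15 = 15
  bin 3: 12 = 12
  bin 4: 10 = 10
  bin 5: 8 + 7 = 15
That uses only 5 ≤ 6, so 6 bins are enough.

Yes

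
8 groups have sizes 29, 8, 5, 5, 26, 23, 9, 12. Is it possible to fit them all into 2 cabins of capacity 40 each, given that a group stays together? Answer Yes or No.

Total = 117; ⌈117/40⌉ = 3.
At least 3 cabins are required, but only 2 are allowed.

No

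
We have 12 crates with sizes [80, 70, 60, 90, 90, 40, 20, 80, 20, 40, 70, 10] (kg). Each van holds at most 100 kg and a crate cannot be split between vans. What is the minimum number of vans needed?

8

Total = 90 + 90 + 80 + 80 + 70 + 70 + 60 + 40 + 40 + 20 + 20 + 10 = 670 kg.
Lower bound: ⌈670/100⌉ = 7 vans.
A packing using 8 vans:
  van 1: 90 + 10 = 100
  van 2: 90 = 90
  van 3: 80 + 20 = 100
  van 4: 80 + 20 = 100
  van 5: 70 = 70
  van 6: 70 = 70
  van 7: 60 + 40 = 100
  van 8: 40 = 40
No arrangement into 7 vans stays within capacity, so 8 is optimal.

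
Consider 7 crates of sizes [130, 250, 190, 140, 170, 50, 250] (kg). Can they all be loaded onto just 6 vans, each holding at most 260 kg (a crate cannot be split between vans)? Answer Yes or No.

Yes

A valid assignment using 6 vans:
  van 1: 250 = 250
  van 2: 250 = 250
  van 3: 190 + 50 = 240
  van 4: 170 = 170
  van 5: 140 = 140
  van 6: 130 = 130
Every load is within 260 kg, so 6 vans suffice.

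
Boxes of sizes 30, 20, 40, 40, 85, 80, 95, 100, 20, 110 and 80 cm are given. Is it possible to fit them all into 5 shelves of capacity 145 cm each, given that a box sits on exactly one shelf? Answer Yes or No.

No

Total = 700 cm; ⌈700/145⌉ = 5.
6 boxes each exceed half the capacity and cannot share a shelf, forcing at least 6 shelves.
At least 6 shelves are required, but only 5 are allowed.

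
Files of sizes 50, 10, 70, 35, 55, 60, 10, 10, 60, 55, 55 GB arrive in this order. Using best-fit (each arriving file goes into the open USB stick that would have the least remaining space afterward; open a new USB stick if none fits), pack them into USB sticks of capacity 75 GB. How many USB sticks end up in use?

  50 → USB stick 1 (new)  [load 50/75]
  10 → USB stick 1  [load 60/75]
  70 → USB stick 2 (new)  [load 70/75]
  35 → USB stick 3 (new)  [load 35/75]
  55 → USB stick 4 (new)  [load 55/75]
  60 → USB stick 5 (new)  [load 60/75]
  10 → USB stick 1  [load 70/75]
  10 → USB stick 5  [load 70/75]
  60 → USB stick 6 (new)  [load 60/75]
  55 → USB stick 7 (new)  [load 55/75]
  55 → USB stick 8 (new)  [load 55/75]
8 USB sticks opened.

8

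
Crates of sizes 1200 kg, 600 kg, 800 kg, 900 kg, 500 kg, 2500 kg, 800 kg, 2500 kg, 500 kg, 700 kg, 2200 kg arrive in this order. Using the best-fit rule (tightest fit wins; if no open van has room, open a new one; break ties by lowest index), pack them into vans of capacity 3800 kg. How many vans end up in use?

  1200 → van 1 (new)  [load 1200/3800]
  600 → van 1  [load 1800/3800]
  800 → van 1  [load 2600/3800]
  900 → van 1  [load 3500/3800]
  500 → van 2 (new)  [load 500/3800]
  2500 → van 2  [load 3000/3800]
  800 → van 2  [load 3800/3800]
  2500 → van 3 (new)  [load 2500/3800]
  500 → van 3  [load 3000/3800]
  700 → van 3  [load 3700/3800]
  2200 → van 4 (new)  [load 2200/3800]
4 vans opened.

4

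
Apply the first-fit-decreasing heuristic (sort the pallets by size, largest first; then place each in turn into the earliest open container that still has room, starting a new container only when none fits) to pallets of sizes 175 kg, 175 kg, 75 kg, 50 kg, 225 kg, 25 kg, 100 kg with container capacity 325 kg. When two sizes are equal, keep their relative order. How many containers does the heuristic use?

3

Sorted descending: 225, 175, 175, 100, 75, 50, 25.
  225 → container 1 (new)  [load 225/325]
  175 → container 2 (new)  [load 175/325]
  175 → container 3 (new)  [load 175/325]
  100 → container 1  [load 325/325]
  75 → container 2  [load 250/325]
  50 → container 2  [load 300/325]
  25 → container 2  [load 325/325]
3 containers opened.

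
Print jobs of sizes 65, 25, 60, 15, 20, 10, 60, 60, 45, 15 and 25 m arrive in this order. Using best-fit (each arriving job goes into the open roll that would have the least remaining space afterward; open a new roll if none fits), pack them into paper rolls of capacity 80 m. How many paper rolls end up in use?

6

  65 → roll 1 (new)  [load 65/80]
  25 → roll 2 (new)  [load 25/80]
  60 → roll 3 (new)  [load 60/80]
  15 → roll 1  [load 80/80]
  20 → roll 3  [load 80/80]
  10 → roll 2  [load 35/80]
  60 → roll 4 (new)  [load 60/80]
  60 → roll 5 (new)  [load 60/80]
  45 → roll 2  [load 80/80]
  15 → roll 4  [load 75/80]
  25 → roll 6 (new)  [load 25/80]
6 paper rolls opened.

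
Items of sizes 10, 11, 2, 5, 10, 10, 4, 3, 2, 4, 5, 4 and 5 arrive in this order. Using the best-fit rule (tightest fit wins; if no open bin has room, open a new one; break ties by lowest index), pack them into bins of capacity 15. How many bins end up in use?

  10 → bin 1 (new)  [load 10/15]
  11 → bin 2 (new)  [load 11/15]
  2 → bin 2  [load 13/15]
  5 → bin 1  [load 15/15]
  10 → bin 3 (new)  [load 10/15]
  10 → bin 4 (new)  [load 10/15]
  4 → bin 3  [load 14/15]
  3 → bin 4  [load 13/15]
  2 → bin 2  [load 15/15]
  4 → bin 5 (new)  [load 4/15]
  5 → bin 5  [load 9/15]
  4 → bin 5  [load 13/15]
  5 → bin 6 (new)  [load 5/15]
6 bins opened.

6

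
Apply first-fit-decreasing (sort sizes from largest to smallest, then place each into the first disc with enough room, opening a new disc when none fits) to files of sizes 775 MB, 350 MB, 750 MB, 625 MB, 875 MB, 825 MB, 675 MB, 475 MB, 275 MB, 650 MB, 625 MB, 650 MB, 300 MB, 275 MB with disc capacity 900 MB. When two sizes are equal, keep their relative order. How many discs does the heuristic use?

Sorted descending: 875, 825, 775, 750, 675, 650, 650, 625, 625, 475, 350, 300, 275, 275.
  875 → disc 1 (new)  [load 875/900]
  825 → disc 2 (new)  [load 825/900]
  775 → disc 3 (new)  [load 775/900]
  750 → disc 4 (new)  [load 750/900]
  675 → disc 5 (new)  [load 675/900]
  650 → disc 6 (new)  [load 650/900]
  650 → disc 7 (new)  [load 650/900]
  625 → disc 8 (new)  [load 625/900]
  625 → disc 9 (new)  [load 625/900]
  475 → disc 10 (new)  [load 475/900]
  350 → disc 10  [load 825/900]
  300 → disc 11 (new)  [load 300/900]
  275 → disc 8  [load 900/900]
  275 → disc 9  [load 900/900]
11 discs opened.

11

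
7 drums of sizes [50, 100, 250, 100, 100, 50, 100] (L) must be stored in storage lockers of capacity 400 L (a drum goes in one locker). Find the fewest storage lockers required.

Total = 250 + 100 + 100 + 100 + 100 + 50 + 50 = 750 L.
Lower bound: ⌈750/400⌉ = 2 storage lockers.
A packing using 2 storage lockers:
  locker 1: 250 + 100 + 50 = 400
  locker 2: 100 + 100 + 100 + 50 = 350
This matches the lower bound, so 2 is optimal.

2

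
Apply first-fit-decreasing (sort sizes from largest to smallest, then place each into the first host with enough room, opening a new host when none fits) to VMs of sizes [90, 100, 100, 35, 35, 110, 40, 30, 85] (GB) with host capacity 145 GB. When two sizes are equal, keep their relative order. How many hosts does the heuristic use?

Sorted descending: 110, 100, 100, 90, 85, 40, 35, 35, 30.
  110 → host 1 (new)  [load 110/145]
  100 → host 2 (new)  [load 100/145]
  100 → host 3 (new)  [load 100/145]
  90 → host 4 (new)  [load 90/145]
  85 → host 5 (new)  [load 85/145]
  40 → host 2  [load 140/145]
  35 → host 1  [load 145/145]
  35 → host 3  [load 135/145]
  30 → host 4  [load 120/145]
5 hosts opened.

5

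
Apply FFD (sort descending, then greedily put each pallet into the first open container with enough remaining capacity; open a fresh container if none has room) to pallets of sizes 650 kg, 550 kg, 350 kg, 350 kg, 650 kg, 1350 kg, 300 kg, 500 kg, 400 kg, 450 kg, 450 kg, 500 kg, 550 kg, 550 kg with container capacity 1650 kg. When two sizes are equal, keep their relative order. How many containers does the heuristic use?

Sorted descending: 1350, 650, 650, 550, 550, 550, 500, 500, 450, 450, 400, 350, 350, 300.
  1350 → container 1 (new)  [load 1350/1650]
  650 → container 2 (new)  [load 650/1650]
  650 → container 2  [load 1300/1650]
  550 → container 3 (new)  [load 550/1650]
  550 → container 3  [load 1100/1650]
  550 → container 3  [load 1650/1650]
  500 → container 4 (new)  [load 500/1650]
  500 → container 4  [load 1000/1650]
  450 → container 4  [load 1450/1650]
  450 → container 5 (new)  [load 450/1650]
  400 → container 5  [load 850/1650]
  350 → container 2  [load 1650/1650]
  350 → container 5  [load 1200/1650]
  300 → container 1  [load 1650/1650]
5 containers opened.

5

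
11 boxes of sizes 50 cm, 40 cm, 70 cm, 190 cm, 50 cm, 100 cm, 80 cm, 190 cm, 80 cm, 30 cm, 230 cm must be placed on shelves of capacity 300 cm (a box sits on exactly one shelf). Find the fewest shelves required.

Total = 230 + 190 + 190 + 100 + 80 + 80 + 70 + 50 + 50 + 40 + 30 = 1110 cm.
Lower bound: ⌈1110/300⌉ = 4 shelves.
A packing using 4 shelves:
  shelf 1: 230 + 70 = 300
  shelf 2: 190 + 100 = 290
  shelf 3: 190 + 80 + 30 = 300
  shelf 4: 80 + 50 + 50 + 40 = 220
This matches the lower bound, so 4 is optimal.

4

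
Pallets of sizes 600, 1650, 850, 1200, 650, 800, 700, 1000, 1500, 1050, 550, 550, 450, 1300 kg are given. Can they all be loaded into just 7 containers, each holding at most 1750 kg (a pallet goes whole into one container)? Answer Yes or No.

Total = 12850 kg; ⌈12850/1750⌉ = 8.
At least 8 containers are required, but only 7 are allowed.

No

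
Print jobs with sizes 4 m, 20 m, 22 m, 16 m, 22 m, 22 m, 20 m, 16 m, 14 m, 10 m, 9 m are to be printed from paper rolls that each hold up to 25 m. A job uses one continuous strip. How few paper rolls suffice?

8

Total = 22 + 22 + 22 + 20 + 20 + 16 + 16 + 14 + 10 + 9 + 4 = 175 m.
Lower bound: ⌈175/25⌉ = 7 paper rolls.
Also, 8 print jobs each exceed 25/2 m, and no two of those can share a roll, so at least 8 paper rolls are needed.
A packing using 8 paper rolls:
  roll 1: 22 = 22
  roll 2: 22 = 22
  roll 3: 22 = 22
  roll 4: 20 + 4 = 24
  roll 5: 20 = 20
  roll 6: 16 + 9 = 25
  roll 7: 16 = 16
  roll 8: 14 + 10 = 24
This matches the lower bound, so 8 is optimal.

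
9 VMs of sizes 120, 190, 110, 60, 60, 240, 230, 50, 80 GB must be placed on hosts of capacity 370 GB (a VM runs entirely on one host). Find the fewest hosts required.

Total = 240 + 230 + 190 + 120 + 110 + 80 + 60 + 60 + 50 = 1140 GB.
Lower bound: ⌈1140/370⌉ = 4 hosts.
A packing using 4 hosts:
  host 1: 240 + 120 = 360
  host 2: 230 + 110 = 340
  host 3: 190 + 80 + 60 = 330
  host 4: 60 + 50 = 110
This matches the lower bound, so 4 is optimal.

4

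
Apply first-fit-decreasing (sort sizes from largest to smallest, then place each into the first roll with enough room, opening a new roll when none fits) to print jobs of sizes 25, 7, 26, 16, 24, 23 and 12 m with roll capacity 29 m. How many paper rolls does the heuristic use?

Sorted descending: 26, 25, 24, 23, 16, 12, 7.
  26 → roll 1 (new)  [load 26/29]
  25 → roll 2 (new)  [load 25/29]
  24 → roll 3 (new)  [load 24/29]
  23 → roll 4 (new)  [load 23/29]
  16 → roll 5 (new)  [load 16/29]
  12 → roll 5  [load 28/29]
  7 → roll 6 (new)  [load 7/29]
6 paper rolls opened.

6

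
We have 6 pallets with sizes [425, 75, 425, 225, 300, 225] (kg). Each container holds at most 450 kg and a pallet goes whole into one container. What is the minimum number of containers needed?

Total = 425 + 425 + 300 + 225 + 225 + 75 = 1675 kg.
Lower bound: ⌈1675/450⌉ = 4 containers.
A packing using 4 containers:
  container 1: 425 = 425
  container 2: 425 = 425
  container 3: 300 + 75 = 375
  container 4: 225 + 225 = 450
This matches the lower bound, so 4 is optimal.

4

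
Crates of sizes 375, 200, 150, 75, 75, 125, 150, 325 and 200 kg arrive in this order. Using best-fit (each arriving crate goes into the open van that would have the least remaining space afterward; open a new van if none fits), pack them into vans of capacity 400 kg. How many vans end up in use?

  375 → van 1 (new)  [load 375/400]
  200 → van 2 (new)  [load 200/400]
  150 → van 2  [load 350/400]
  75 → van 3 (new)  [load 75/400]
  75 → van 3  [load 150/400]
  125 → van 3  [load 275/400]
  150 → van 4 (new)  [load 150/400]
  325 → van 5 (new)  [load 325/400]
  200 → van 4  [load 350/400]
5 vans opened.

5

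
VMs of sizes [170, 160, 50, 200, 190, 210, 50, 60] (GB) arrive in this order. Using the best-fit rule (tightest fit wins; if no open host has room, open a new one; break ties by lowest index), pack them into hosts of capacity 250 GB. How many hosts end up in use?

  170 → host 1 (new)  [load 170/250]
  160 → host 2 (new)  [load 160/250]
  50 → host 1  [load 220/250]
  200 → host 3 (new)  [load 200/250]
  190 → host 4 (new)  [load 190/250]
  210 → host 5 (new)  [load 210/250]
  50 → host 3  [load 250/250]
  60 → host 4  [load 250/250]
5 hosts opened.

5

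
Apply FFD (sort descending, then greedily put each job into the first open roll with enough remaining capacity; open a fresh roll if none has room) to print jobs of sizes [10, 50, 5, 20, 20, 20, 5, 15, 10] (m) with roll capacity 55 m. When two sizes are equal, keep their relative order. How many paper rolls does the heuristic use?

3

Sorted descending: 50, 20, 20, 20, 15, 10, 10, 5, 5.
  50 → roll 1 (new)  [load 50/55]
  20 → roll 2 (new)  [load 20/55]
  20 → roll 2  [load 40/55]
  20 → roll 3 (new)  [load 20/55]
  15 → roll 2  [load 55/55]
  10 → roll 3  [load 30/55]
  10 → roll 3  [load 40/55]
  5 → roll 1  [load 55/55]
  5 → roll 3  [load 45/55]
3 paper rolls opened.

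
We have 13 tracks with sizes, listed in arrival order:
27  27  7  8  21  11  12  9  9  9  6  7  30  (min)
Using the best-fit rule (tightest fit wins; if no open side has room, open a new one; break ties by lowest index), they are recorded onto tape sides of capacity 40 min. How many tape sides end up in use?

  27 → side 1 (new)  [load 27/40]
  27 → side 2 (new)  [load 27/40]
  7 → side 1  [load 34/40]
  8 → side 2  [load 35/40]
  21 → side 3 (new)  [load 21/40]
  11 → side 3  [load 32/40]
  12 → side 4 (new)  [load 12/40]
  9 → side 4  [load 21/40]
  9 → side 4  [load 30/40]
  9 → side 4  [load 39/40]
  6 → side 1  [load 40/40]
  7 → side 3  [load 39/40]
  30 → side 5 (new)  [load 30/40]
5 tape sides opened.

5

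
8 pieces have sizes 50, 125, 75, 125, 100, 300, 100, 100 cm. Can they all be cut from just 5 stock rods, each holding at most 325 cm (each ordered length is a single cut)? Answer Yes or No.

Yes

A valid assignment using 4 stock rods:
  stock rod 1: 300 = 300
  stock rod 2: 125 + 125 + 75 = 325
  stock rod 3: 100 + 100 + 100 = 300
  stock rod 4: 50 = 50
That uses only 4 ≤ 5, so 5 stock rods are enough.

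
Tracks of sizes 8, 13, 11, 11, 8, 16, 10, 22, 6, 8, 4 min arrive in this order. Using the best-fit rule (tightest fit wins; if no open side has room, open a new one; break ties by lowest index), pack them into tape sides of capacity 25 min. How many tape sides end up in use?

5

  8 → side 1 (new)  [load 8/25]
  13 → side 1  [load 21/25]
  11 → side 2 (new)  [load 11/25]
  11 → side 2  [load 22/25]
  8 → side 3 (new)  [load 8/25]
  16 → side 3  [load 24/25]
  10 → side 4 (new)  [load 10/25]
  22 → side 5 (new)  [load 22/25]
  6 → side 4  [load 16/25]
  8 → side 4  [load 24/25]
  4 → side 1  [load 25/25]
5 tape sides opened.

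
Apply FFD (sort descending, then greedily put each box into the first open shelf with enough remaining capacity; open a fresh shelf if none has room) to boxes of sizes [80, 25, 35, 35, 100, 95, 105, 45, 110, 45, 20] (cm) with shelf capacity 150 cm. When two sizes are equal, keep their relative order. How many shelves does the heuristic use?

Sorted descending: 110, 105, 100, 95, 80, 45, 45, 35, 35, 25, 20.
  110 → shelf 1 (new)  [load 110/150]
  105 → shelf 2 (new)  [load 105/150]
  100 → shelf 3 (new)  [load 100/150]
  95 → shelf 4 (new)  [load 95/150]
  80 → shelf 5 (new)  [load 80/150]
  45 → shelf 2  [load 150/150]
  45 → shelf 3  [load 145/150]
  35 → shelf 1  [load 145/150]
  35 → shelf 4  [load 130/150]
  25 → shelf 5  [load 105/150]
  20 → shelf 4  [load 150/150]
5 shelves opened.

5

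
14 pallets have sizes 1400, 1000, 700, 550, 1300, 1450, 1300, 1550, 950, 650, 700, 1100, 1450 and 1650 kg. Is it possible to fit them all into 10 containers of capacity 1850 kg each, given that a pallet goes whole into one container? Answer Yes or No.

A valid assignment using 10 containers:
  container 1: 1650 = 1650
  container 2: 1550 = 1550
  container 3: 1450 = 1450
  container 4: 1450 = 1450
  container 5: 1400 = 1400
  container 6: 1300 + 550 = 1850
  container 7: 1300 = 1300
  container 8: 1100 + 700 = 1800
  container 9: 1000 + 700 = 1700
  container 10: 950 + 650 = 1600
Every load is within 1850 kg, so 10 containers suffice.

Yes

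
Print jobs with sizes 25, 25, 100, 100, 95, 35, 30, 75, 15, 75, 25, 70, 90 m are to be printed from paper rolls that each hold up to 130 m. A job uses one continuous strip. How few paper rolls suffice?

7

Total = 100 + 100 + 95 + 90 + 75 + 75 + 70 + 35 + 30 + 25 + 25 + 25 + 15 = 760 m.
Lower bound: ⌈760/130⌉ = 6 paper rolls.
Also, 7 print jobs each exceed 65 m, and no two of those can share a roll, so at least 7 paper rolls are needed.
A packing using 7 paper rolls:
  roll 1: 100 + 30 = 130
  roll 2: 100 + 25 = 125
  roll 3: 95 + 35 = 130
  roll 4: 90 + 25 + 15 = 130
  roll 5: 75 + 25 = 100
  roll 6: 75 = 75
  roll 7: 70 = 70
This matches the lower bound, so 7 is optimal.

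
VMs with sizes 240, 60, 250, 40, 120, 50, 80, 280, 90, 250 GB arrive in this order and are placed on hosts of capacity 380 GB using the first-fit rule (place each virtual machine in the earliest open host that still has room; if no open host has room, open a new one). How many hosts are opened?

  240 → host 1 (new)  [load 240/380]
  60 → host 1  [load 300/380]
  250 → host 2 (new)  [load 250/380]
  40 → host 1  [load 340/380]
  120 → host 2  [load 370/380]
  50 → host 3 (new)  [load 50/380]
  80 → host 3  [load 130/380]
  280 → host 4 (new)  [load 280/380]
  90 → host 3  [load 220/380]
  250 → host 5 (new)  [load 250/380]
5 hosts opened.

5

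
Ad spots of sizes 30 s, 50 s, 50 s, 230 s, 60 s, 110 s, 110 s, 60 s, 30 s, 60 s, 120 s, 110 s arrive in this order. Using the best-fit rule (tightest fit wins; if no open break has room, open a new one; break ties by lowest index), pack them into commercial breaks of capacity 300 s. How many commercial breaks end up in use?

4

  30 → break 1 (new)  [load 30/300]
  50 → break 1  [load 80/300]
  50 → break 1  [load 130/300]
  230 → break 2 (new)  [load 230/300]
  60 → break 2  [load 290/300]
  110 → break 1  [load 240/300]
  110 → break 3 (new)  [load 110/300]
  60 → break 1  [load 300/300]
  30 → break 3  [load 140/300]
  60 → break 3  [load 200/300]
  120 → break 4 (new)  [load 120/300]
  110 → break 4  [load 230/300]
4 commercial breaks opened.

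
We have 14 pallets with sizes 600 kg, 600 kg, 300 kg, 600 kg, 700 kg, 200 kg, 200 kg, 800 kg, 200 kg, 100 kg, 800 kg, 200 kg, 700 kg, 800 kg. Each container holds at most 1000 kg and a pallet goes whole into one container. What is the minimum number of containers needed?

Total = 800 + 800 + 800 + 700 + 700 + 600 + 600 + 600 + 300 + 200 + 200 + 200 + 200 + 100 = 6800 kg.
Lower bound: ⌈6800/1000⌉ = 7 containers.
Also, 8 pallets each exceed 500 kg, and no two of those can share a container, so at least 8 containers are needed.
A packing using 8 containers:
  container 1: 800 + 200 = 1000
  container 2: 800 + 200 = 1000
  container 3: 800 + 200 = 1000
  container 4: 700 + 300 = 1000
  container 5: 700 + 200 + 100 = 1000
  container 6: 600 = 600
  container 7: 600 = 600
  container 8: 600 = 600
This matches the lower bound, so 8 is optimal.

8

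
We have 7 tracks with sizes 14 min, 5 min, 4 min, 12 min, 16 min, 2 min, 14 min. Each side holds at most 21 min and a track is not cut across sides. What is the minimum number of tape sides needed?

Total = 16 + 14 + 14 + 12 + 5 + 4 + 2 = 67 min.
Lower bound: ⌈67/21⌉ = 4 tape sides.
A packing using 4 tape sides:
  side 1: 16 + 5 = 21
  side 2: 14 + 4 + 2 = 20
  side 3: 14 = 14
  side 4: 12 = 12
This matches the lower bound, so 4 is optimal.

4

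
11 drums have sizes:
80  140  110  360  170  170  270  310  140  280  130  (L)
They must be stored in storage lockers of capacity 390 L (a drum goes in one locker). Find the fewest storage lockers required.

Total = 360 + 310 + 280 + 270 + 170 + 170 + 140 + 140 + 130 + 110 + 80 = 2160 L.
Lower bound: ⌈2160/390⌉ = 6 storage lockers.
A packing using 7 storage lockers:
  locker 1: 360 = 360
  locker 2: 310 + 80 = 390
  locker 3: 280 + 110 = 390
  locker 4: 270 = 270
  locker 5: 170 + 170 = 340
  locker 6: 140 + 140 = 280
  locker 7: 130 = 130
No arrangement into 6 storage lockers stays within capacity, so 7 is optimal.

7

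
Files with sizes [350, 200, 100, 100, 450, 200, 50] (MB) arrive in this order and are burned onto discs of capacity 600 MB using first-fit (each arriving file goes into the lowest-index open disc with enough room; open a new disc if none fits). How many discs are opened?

  350 → disc 1 (new)  [load 350/600]
  200 → disc 1  [load 550/600]
  100 → disc 2 (new)  [load 100/600]
  100 → disc 2  [load 200/600]
  450 → disc 3 (new)  [load 450/600]
  200 → disc 2  [load 400/600]
  50 → disc 1  [load 600/600]
3 discs opened.

3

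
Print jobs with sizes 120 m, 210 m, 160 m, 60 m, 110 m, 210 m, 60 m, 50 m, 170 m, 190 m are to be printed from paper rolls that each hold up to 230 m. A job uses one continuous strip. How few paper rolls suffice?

7

Total = 210 + 210 + 190 + 170 + 160 + 120 + 110 + 60 + 60 + 50 = 1340 m.
Lower bound: ⌈1340/230⌉ = 6 paper rolls.
A packing using 7 paper rolls:
  roll 1: 210 = 210
  roll 2: 210 = 210
  roll 3: 190 = 190
  roll 4: 170 + 60 = 230
  roll 5: 160 + 60 = 220
  roll 6: 120 + 110 = 230
  roll 7: 50 = 50
No arrangement into 6 paper rolls stays within capacity, so 7 is optimal.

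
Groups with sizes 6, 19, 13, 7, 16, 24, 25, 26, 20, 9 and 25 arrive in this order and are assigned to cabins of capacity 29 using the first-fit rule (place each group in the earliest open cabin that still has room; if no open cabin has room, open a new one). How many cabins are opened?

8

  6 → cabin 1 (new)  [load 6/29]
  19 → cabin 1  [load 25/29]
  13 → cabin 2 (new)  [load 13/29]
  7 → cabin 2  [load 20/29]
  16 → cabin 3 (new)  [load 16/29]
  24 → cabin 4 (new)  [load 24/29]
  25 → cabin 5 (new)  [load 25/29]
  26 → cabin 6 (new)  [load 26/29]
  20 → cabin 7 (new)  [load 20/29]
  9 → cabin 2  [load 29/29]
  25 → cabin 8 (new)  [load 25/29]
8 cabins opened.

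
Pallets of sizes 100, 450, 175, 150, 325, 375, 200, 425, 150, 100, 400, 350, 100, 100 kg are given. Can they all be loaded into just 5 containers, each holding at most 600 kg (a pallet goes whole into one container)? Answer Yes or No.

No

Total = 3400 kg; ⌈3400/600⌉ = 6.
At least 6 containers are required, but only 5 are allowed.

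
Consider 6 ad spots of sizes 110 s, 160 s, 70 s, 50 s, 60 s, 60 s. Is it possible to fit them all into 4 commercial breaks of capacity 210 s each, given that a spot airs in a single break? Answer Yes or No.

A valid assignment using 3 commercial breaks:
  break 1: 160 + 50 = 210
  break 2: 110 + 70 = 180
  break 3: 60 + 60 = 120
That uses only 3 ≤ 4, so 4 commercial breaks are enough.

Yes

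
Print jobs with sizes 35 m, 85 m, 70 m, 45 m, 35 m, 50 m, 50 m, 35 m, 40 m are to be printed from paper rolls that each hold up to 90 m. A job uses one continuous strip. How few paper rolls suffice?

6

Total = 85 + 70 + 50 + 50 + 45 + 40 + 35 + 35 + 35 = 445 m.
Lower bound: ⌈445/90⌉ = 5 paper rolls.
A packing using 6 paper rolls:
  roll 1: 85 = 85
  roll 2: 70 = 70
  roll 3: 50 + 40 = 90
  roll 4: 50 + 35 = 85
  roll 5: 45 + 35 = 80
  roll 6: 35 = 35
No arrangement into 5 paper rolls stays within capacity, so 6 is optimal.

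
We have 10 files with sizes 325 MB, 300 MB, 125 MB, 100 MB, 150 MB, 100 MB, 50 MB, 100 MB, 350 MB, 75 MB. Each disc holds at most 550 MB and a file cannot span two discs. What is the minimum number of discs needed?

Total = 350 + 325 + 300 + 150 + 125 + 100 + 100 + 100 + 75 + 50 = 1675 MB.
Lower bound: ⌈1675/550⌉ = 4 discs.
A packing using 4 discs:
  disc 1: 350 + 150 + 50 = 550
  disc 2: 325 + 125 + 100 = 550
  disc 3: 300 + 100 + 100 = 500
  disc 4: 75 = 75
This matches the lower bound, so 4 is optimal.

4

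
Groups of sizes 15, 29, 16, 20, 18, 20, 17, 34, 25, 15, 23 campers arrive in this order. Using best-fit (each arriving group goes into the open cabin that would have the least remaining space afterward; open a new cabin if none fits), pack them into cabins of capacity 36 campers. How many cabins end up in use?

  15 → cabin 1 (new)  [load 15/36]
  29 → cabin 2 (new)  [load 29/36]
  16 → cabin 1  [load 31/36]
  20 → cabin 3 (new)  [load 20/36]
  18 → cabin 4 (new)  [load 18/36]
  20 → cabin 5 (new)  [load 20/36]
  17 → cabin 4  [load 35/36]
  34 → cabin 6 (new)  [load 34/36]
  25 → cabin 7 (new)  [load 25/36]
  15 → cabin 3  [load 35/36]
  23 → cabin 8 (new)  [load 23/36]
8 cabins opened.

8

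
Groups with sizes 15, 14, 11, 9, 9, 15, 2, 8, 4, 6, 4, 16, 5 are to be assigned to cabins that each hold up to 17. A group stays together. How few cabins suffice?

8

Total = 16 + 15 + 15 + 14 + 11 + 9 + 9 + 8 + 6 + 5 + 4 + 4 + 2 = 118.
Lower bound: ⌈118/17⌉ = 7 cabins.
A packing using 8 cabins:
  cabin 1: 16 = 16
  cabin 2: 15 + 2 = 17
  cabin 3: 15 = 15
  cabin 4: 14 = 14
  cabin 5: 11 + 6 = 17
  cabin 6: 9 + 8 = 17
  cabin 7: 9 + 5 = 14
  cabin 8: 4 + 4 = 8
No arrangement into 7 cabins stays within capacity, so 8 is optimal.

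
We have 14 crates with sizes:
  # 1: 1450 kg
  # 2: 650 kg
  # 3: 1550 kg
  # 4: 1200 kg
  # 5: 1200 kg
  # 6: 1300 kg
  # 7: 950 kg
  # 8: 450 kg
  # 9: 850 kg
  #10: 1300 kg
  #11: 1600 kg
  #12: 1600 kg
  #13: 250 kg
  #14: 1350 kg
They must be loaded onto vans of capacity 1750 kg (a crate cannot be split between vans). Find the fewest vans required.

11

Total = 1600 + 1600 + 1550 + 1450 + 1350 + 1300 + 1300 + 1200 + 1200 + 950 + 850 + 650 + 450 + 250 = 15700 kg.
Lower bound: ⌈15700/1750⌉ = 9 vans.
Also, 10 crates each exceed 875 kg, and no two of those can share a van, so at least 10 vans are needed.
A packing using 11 vans:
  van 1: 1600 = 1600
  van 2: 1600 = 1600
  van 3: 1550 = 1550
  van 4: 1450 + 250 = 1700
  van 5: 1350 = 1350
  van 6: 1300 + 450 = 1750
  van 7: 1300 = 1300
  van 8: 1200 = 1200
  van 9: 1200 = 1200
  van 10: 950 + 650 = 1600
  van 11: 850 = 850
No arrangement into 10 vans stays within capacity, so 11 is optimal.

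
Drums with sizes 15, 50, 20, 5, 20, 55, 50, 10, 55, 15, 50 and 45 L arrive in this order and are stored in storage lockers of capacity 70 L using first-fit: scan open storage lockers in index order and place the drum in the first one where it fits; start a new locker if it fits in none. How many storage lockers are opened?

  15 → locker 1 (new)  [load 15/70]
  50 → locker 1  [load 65/70]
  20 → locker 2 (new)  [load 20/70]
  5 → locker 1  [load 70/70]
  20 → locker 2  [load 40/70]
  55 → locker 3 (new)  [load 55/70]
  50 → locker 4 (new)  [load 50/70]
  10 → locker 2  [load 50/70]
  55 → locker 5 (new)  [load 55/70]
  15 → locker 2  [load 65/70]
  50 → locker 6 (new)  [load 50/70]
  45 → locker 7 (new)  [load 45/70]
7 storage lockers opened.

7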